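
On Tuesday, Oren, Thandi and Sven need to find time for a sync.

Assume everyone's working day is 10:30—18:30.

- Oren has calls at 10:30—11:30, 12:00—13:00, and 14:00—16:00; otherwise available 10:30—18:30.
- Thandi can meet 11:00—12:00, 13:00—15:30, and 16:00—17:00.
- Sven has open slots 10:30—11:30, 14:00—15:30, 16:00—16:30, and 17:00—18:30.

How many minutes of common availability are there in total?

30 minutes

Oren free within 10:30–18:30: 11:30–12:00, 13:00–14:00, 16:00–18:30.
Oren ∩ Thandi: 11:30–12:00, 13:00–14:00, 16:00–17:00.
Oren ∩ Thandi ∩ Sven: 16:00–16:30.
Total common minutes: 30.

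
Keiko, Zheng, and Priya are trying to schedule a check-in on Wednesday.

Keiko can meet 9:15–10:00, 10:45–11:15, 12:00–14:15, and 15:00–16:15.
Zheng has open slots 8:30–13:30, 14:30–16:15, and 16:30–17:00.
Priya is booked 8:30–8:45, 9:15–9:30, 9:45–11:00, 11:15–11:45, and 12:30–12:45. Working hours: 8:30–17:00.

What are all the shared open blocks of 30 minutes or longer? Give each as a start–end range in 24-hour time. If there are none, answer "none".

Priya free within 08:30–17:00: 08:45–09:15, 09:30–09:45, 11:00–11:15, 11:45–12:30, 12:45–17:00.
Keiko ∩ Zheng: 09:15–10:00, 10:45–11:15, 12:00–13:30, 15:00–16:15.
Keiko ∩ Zheng ∩ Priya: 09:30–09:45, 11:00–11:15, 12:00–12:30, 12:45–13:30, 15:00–16:15.
Windows ≥ 30 min: 12:00–12:30, 12:45–13:30, 15:00–16:15.

12:00–12:30, 12:45–13:30, 15:00–16:15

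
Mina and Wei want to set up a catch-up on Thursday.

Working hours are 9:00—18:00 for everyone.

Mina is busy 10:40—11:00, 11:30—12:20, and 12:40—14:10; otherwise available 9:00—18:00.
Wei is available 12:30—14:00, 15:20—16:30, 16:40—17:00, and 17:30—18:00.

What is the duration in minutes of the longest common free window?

70 minutes

Mina free within 09:00–18:00: 09:00–10:40, 11:00–11:30, 12:20–12:40, 14:10–18:00.
Mina ∩ Wei: 12:30–12:40, 15:20–16:30, 16:40–17:00, 17:30–18:00.
Common window lengths: 10, 70, 20, 30 min; longest is 70.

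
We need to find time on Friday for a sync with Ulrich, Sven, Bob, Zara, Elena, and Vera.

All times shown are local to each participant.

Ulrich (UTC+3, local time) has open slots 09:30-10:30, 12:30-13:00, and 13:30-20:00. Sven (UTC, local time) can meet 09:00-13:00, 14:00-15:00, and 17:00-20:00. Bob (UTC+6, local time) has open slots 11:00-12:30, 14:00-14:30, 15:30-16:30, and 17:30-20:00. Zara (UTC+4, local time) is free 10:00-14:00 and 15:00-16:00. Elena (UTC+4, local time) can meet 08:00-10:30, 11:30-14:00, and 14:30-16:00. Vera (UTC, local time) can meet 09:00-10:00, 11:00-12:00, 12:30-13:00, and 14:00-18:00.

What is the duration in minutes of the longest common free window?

30 minutes

Ulrich → UTC: 06:30–07:30, 09:30–10:00, 10:30–17:00.
Sven → UTC: 09:00–13:00, 14:00–15:00, 17:00–20:00.
Bob → UTC: 05:00–06:30, 08:00–08:30, 09:30–10:30, 11:30–14:00.
Zara → UTC: 06:00–10:00, 11:00–12:00.
Elena → UTC: 04:00–06:30, 07:30–10:00, 10:30–12:00.
Vera → UTC: 09:00–10:00, 11:00–12:00, 12:30–13:00, 14:00–18:00.
Ulrich ∩ Sven: 09:30–10:00, 10:30–13:00, 14:00–15:00.
Ulrich ∩ Sven ∩ Bob: 09:30–10:00, 11:30–13:00.
Ulrich ∩ Sven ∩ Bob ∩ Zara: 09:30–10:00, 11:30–12:00.
Ulrich ∩ Sven ∩ Bob ∩ Zara ∩ Elena: 09:30–10:00, 11:30–12:00.
Ulrich ∩ Sven ∩ Bob ∩ Zara ∩ Elena ∩ Vera: 09:30–10:00, 11:30–12:00.
Common window lengths: 30, 30 min; longest is 30.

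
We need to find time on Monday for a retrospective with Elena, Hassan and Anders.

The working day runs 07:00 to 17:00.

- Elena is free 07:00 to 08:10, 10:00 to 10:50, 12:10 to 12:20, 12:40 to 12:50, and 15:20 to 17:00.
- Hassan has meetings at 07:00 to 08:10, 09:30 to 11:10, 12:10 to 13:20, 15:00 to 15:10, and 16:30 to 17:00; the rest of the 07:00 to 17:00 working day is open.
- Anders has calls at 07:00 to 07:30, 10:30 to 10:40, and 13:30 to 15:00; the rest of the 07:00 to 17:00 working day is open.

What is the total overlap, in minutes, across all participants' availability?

70 minutes

Hassan free within 07:00–17:00: 08:10–09:30, 11:10–12:10, 13:20–15:00, 15:10–16:30.
Anders free within 07:00–17:00: 07:30–10:30, 10:40–13:30, 15:00–17:00.
Elena ∩ Hassan: 15:20–16:30.
Elena ∩ Hassan ∩ Anders: 15:20–16:30.
Total common minutes: 70.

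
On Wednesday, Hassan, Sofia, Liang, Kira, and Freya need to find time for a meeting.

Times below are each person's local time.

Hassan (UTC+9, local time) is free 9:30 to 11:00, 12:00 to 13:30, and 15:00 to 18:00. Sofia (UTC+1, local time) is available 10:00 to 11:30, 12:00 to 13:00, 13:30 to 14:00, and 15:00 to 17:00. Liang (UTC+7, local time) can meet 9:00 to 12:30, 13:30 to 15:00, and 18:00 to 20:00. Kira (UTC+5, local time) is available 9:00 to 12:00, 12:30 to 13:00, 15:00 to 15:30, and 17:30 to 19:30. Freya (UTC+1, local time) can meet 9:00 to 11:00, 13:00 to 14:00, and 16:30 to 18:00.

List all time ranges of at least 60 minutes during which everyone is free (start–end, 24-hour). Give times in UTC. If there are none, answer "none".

none

Hassan → UTC: 00:30–02:00, 03:00–04:30, 06:00–09:00.
Sofia → UTC: 09:00–10:30, 11:00–12:00, 12:30–13:00, 14:00–16:00.
Liang → UTC: 02:00–05:30, 06:30–08:00, 11:00–13:00.
Kira → UTC: 04:00–07:00, 07:30–08:00, 10:00–10:30, 12:30–14:30.
Freya → UTC: 08:00–10:00, 12:00–13:00, 15:30–17:00.
Hassan ∩ Sofia: (none).
Hassan ∩ Sofia ∩ Liang: (none).
Hassan ∩ Sofia ∩ Liang ∩ Kira: (none).
Hassan ∩ Sofia ∩ Liang ∩ Kira ∩ Freya: (none).
Windows ≥ 60 min: (none).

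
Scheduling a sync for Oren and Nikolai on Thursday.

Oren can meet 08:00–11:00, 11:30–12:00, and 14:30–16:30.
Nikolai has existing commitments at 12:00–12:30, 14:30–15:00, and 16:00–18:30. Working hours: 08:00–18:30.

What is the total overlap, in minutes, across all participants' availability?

270 minutes

Nikolai free within 08:00–18:30: 08:00–12:00, 12:30–14:30, 15:00–16:00.
Oren ∩ Nikolai: 08:00–11:00, 11:30–12:00, 15:00–16:00.
Total common minutes: 180 + 30 + 60 = 270.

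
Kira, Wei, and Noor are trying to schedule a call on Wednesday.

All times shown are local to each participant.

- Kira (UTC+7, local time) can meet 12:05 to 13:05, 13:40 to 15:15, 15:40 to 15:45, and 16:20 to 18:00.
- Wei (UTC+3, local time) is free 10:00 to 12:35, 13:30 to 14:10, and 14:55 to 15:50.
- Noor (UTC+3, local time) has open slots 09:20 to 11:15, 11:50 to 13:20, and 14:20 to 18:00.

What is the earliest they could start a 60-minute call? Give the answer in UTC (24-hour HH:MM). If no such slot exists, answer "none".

07:00

Kira → UTC: 05:05–06:05, 06:40–08:15, 08:40–08:45, 09:20–11:00.
Wei → UTC: 07:00–09:35, 10:30–11:10, 11:55–12:50.
Noor → UTC: 06:20–08:15, 08:50–10:20, 11:20–15:00.
Kira ∩ Wei: 07:00–08:15, 08:40–08:45, 09:20–09:35, 10:30–11:00.
Kira ∩ Wei ∩ Noor: 07:00–08:15, 09:20–09:35.
Windows ≥ 60 min: 07:00–08:15.
Earliest such window starts at 07:00.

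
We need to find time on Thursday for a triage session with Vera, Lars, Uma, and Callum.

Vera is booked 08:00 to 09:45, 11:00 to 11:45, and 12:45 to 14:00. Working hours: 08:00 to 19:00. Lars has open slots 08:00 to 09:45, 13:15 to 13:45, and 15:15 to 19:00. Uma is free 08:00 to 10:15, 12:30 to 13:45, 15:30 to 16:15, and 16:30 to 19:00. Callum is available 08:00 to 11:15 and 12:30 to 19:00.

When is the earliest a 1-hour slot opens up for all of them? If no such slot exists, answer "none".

16:30

Vera free within 08:00–19:00: 09:45–11:00, 11:45–12:45, 14:00–19:00.
Vera ∩ Lars: 15:15–19:00.
Vera ∩ Lars ∩ Uma: 15:30–16:15, 16:30–19:00.
Vera ∩ Lars ∩ Uma ∩ Callum: 15:30–16:15, 16:30–19:00.
Windows ≥ 60 min: 16:30–19:00.
Earliest such window starts at 16:30.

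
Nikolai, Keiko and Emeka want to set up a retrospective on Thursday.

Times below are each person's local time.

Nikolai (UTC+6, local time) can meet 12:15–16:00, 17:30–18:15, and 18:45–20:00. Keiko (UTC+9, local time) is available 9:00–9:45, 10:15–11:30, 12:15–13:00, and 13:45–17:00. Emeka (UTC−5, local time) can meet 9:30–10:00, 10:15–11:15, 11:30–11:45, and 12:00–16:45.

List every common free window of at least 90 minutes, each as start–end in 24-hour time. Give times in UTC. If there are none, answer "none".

Nikolai → UTC: 06:15–10:00, 11:30–12:15, 12:45–14:00.
Keiko → UTC: 00:00–00:45, 01:15–02:30, 03:15–04:00, 04:45–08:00.
Emeka → UTC: 14:30–15:00, 15:15–16:15, 16:30–16:45, 17:00–21:45.
Nikolai ∩ Keiko: 06:15–08:00.
Nikolai ∩ Keiko ∩ Emeka: (none).
Windows ≥ 90 min: (none).

none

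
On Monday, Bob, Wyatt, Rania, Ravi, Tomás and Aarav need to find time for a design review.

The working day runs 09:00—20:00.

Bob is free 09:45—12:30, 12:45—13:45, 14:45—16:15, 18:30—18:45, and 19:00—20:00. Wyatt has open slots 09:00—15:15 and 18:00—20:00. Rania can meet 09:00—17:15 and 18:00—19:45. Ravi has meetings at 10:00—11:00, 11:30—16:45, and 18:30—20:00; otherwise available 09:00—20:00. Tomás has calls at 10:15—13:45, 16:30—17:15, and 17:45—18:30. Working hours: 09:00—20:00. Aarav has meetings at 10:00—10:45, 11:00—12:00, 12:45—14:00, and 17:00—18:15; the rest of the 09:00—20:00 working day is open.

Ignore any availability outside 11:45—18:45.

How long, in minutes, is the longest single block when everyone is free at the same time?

Ravi free within 09:00–20:00: 09:00–10:00, 11:00–11:30, 16:45–18:30.
Tomás free within 09:00–20:00: 09:00–10:15, 13:45–16:30, 17:15–17:45, 18:30–20:00.
Aarav free within 09:00–20:00: 09:00–10:00, 10:45–11:00, 12:00–12:45, 14:00–17:00, 18:15–20:00.
Bob ∩ Wyatt: 09:45–12:30, 12:45–13:45, 14:45–15:15, 18:30–18:45, 19:00–20:00.
Bob ∩ Wyatt ∩ Rania: 09:45–12:30, 12:45–13:45, 14:45–15:15, 18:30–18:45, 19:00–19:45.
Bob ∩ Wyatt ∩ Rania ∩ Ravi: 09:45–10:00, 11:00–11:30.
Bob ∩ Wyatt ∩ Rania ∩ Ravi ∩ Tomás: 09:45–10:00.
Bob ∩ Wyatt ∩ Rania ∩ Ravi ∩ Tomás ∩ Aarav: 09:45–10:00.
Restricted to 11:45–18:45: (none).
No common window.

0 minutes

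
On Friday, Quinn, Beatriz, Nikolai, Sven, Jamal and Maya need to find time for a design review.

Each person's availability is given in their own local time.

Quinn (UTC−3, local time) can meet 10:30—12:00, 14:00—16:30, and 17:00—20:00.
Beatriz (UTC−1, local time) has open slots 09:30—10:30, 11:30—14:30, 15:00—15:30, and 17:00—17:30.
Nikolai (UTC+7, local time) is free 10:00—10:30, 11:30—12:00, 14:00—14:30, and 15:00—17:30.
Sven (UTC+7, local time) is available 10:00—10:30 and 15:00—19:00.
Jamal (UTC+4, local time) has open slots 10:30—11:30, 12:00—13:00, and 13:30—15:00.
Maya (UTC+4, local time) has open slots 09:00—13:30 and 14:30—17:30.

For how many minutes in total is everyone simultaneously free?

Quinn → UTC: 13:30–15:00, 17:00–19:30, 20:00–23:00.
Beatriz → UTC: 10:30–11:30, 12:30–15:30, 16:00–16:30, 18:00–18:30.
Nikolai → UTC: 03:00–03:30, 04:30–05:00, 07:00–07:30, 08:00–10:30.
Sven → UTC: 03:00–03:30, 08:00–12:00.
Jamal → UTC: 06:30–07:30, 08:00–09:00, 09:30–11:00.
Maya → UTC: 05:00–09:30, 10:30–13:30.
Quinn ∩ Beatriz: 13:30–15:00, 18:00–18:30.
Quinn ∩ Beatriz ∩ Nikolai: (none).
Quinn ∩ Beatriz ∩ Nikolai ∩ Sven: (none).
Quinn ∩ Beatriz ∩ Nikolai ∩ Sven ∩ Jamal: (none).
Quinn ∩ Beatriz ∩ Nikolai ∩ Sven ∩ Jamal ∩ Maya: (none).
Total common minutes: 0.

0 minutes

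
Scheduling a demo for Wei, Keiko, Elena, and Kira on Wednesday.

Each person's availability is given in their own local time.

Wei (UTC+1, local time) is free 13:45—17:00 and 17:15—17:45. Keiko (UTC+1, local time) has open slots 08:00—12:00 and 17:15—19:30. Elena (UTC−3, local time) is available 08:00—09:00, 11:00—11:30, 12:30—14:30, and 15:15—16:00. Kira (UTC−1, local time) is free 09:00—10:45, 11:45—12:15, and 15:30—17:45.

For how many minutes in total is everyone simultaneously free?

Wei → UTC: 12:45–16:00, 16:15–16:45.
Keiko → UTC: 07:00–11:00, 16:15–18:30.
Elena → UTC: 11:00–12:00, 14:00–14:30, 15:30–17:30, 18:15–19:00.
Kira → UTC: 10:00–11:45, 12:45–13:15, 16:30–18:45.
Wei ∩ Keiko: 16:15–16:45.
Wei ∩ Keiko ∩ Elena: 16:15–16:45.
Wei ∩ Keiko ∩ Elena ∩ Kira: 16:30–16:45.
Total common minutes: 15.

15 minutes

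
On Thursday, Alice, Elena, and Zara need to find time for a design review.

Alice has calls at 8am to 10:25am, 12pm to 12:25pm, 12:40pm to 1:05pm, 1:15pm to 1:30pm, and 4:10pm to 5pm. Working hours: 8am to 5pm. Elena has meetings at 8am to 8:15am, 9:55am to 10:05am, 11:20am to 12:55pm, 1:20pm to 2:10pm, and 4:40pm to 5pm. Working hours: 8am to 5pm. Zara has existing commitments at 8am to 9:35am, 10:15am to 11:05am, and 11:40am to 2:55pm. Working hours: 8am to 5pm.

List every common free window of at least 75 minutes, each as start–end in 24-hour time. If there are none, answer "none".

Alice free within 08:00–17:00: 10:25–12:00, 12:25–12:40, 13:05–13:15, 13:30–16:10.
Elena free within 08:00–17:00: 08:15–09:55, 10:05–11:20, 12:55–13:20, 14:10–16:40.
Zara free within 08:00–17:00: 09:35–10:15, 11:05–11:40, 14:55–17:00.
Alice ∩ Elena: 10:25–11:20, 13:05–13:15, 14:10–16:10.
Alice ∩ Elena ∩ Zara: 11:05–11:20, 14:55–16:10.
Windows ≥ 75 min: 14:55–16:10.

14:55–16:10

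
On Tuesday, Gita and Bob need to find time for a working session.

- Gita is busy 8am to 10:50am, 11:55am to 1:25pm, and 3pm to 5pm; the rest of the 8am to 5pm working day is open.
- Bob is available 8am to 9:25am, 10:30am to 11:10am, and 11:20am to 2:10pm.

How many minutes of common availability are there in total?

100 minutes

Gita free within 08:00–17:00: 10:50–11:55, 13:25–15:00.
Gita ∩ Bob: 10:50–11:10, 11:20–11:55, 13:25–14:10.
Total common minutes: 20 + 35 + 45 = 100.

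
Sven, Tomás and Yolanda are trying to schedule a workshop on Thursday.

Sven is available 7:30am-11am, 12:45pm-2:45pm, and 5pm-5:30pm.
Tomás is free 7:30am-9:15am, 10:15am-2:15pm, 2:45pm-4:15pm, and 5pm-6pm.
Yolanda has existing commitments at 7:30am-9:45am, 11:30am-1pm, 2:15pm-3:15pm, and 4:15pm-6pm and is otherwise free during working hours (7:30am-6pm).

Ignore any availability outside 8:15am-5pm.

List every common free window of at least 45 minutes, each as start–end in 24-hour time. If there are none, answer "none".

Yolanda free within 07:30–18:00: 09:45–11:30, 13:00–14:15, 15:15–16:15.
Sven ∩ Tomás: 07:30–09:15, 10:15–11:00, 12:45–14:15, 17:00–17:30.
Sven ∩ Tomás ∩ Yolanda: 10:15–11:00, 13:00–14:15.
Restricted to 08:15–17:00: 10:15–11:00, 13:00–14:15.
Windows ≥ 45 min: 10:15–11:00, 13:00–14:15.

10:15–11:00, 13:00–14:15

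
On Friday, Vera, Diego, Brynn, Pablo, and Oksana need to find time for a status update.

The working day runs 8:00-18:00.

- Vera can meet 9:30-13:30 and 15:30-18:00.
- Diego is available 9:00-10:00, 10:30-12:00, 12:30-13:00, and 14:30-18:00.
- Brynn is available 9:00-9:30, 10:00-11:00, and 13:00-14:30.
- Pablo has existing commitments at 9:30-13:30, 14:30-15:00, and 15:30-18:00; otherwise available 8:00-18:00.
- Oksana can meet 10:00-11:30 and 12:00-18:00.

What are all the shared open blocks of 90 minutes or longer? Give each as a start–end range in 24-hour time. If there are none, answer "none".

none

Pablo free within 08:00–18:00: 08:00–09:30, 13:30–14:30, 15:00–15:30.
Vera ∩ Diego: 09:30–10:00, 10:30–12:00, 12:30–13:00, 15:30–18:00.
Vera ∩ Diego ∩ Brynn: 10:30–11:00.
Vera ∩ Diego ∩ Brynn ∩ Pablo: (none).
Vera ∩ Diego ∩ Brynn ∩ Pablo ∩ Oksana: (none).
Windows ≥ 90 min: (none).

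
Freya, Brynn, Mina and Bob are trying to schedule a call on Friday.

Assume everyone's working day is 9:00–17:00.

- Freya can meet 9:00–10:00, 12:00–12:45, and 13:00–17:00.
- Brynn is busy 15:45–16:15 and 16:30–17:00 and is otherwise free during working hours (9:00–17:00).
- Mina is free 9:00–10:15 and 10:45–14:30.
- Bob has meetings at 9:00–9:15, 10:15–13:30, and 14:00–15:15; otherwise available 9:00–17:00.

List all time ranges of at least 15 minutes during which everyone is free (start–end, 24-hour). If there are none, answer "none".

09:15–10:00, 13:30–14:00

Brynn free within 09:00–17:00: 09:00–15:45, 16:15–16:30.
Bob free within 09:00–17:00: 09:15–10:15, 13:30–14:00, 15:15–17:00.
Freya ∩ Brynn: 09:00–10:00, 12:00–12:45, 13:00–15:45, 16:15–16:30.
Freya ∩ Brynn ∩ Mina: 09:00–10:00, 12:00–12:45, 13:00–14:30.
Freya ∩ Brynn ∩ Mina ∩ Bob: 09:15–10:00, 13:30–14:00.
Windows ≥ 15 min: 09:15–10:00, 13:30–14:00.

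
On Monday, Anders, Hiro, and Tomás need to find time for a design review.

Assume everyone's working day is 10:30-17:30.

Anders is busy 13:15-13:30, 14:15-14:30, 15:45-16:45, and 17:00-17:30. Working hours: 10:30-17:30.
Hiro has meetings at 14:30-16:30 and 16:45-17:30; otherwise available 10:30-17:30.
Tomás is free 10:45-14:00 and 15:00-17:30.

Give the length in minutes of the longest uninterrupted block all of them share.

150 minutes

Anders free within 10:30–17:30: 10:30–13:15, 13:30–14:15, 14:30–15:45, 16:45–17:00.
Hiro free within 10:30–17:30: 10:30–14:30, 16:30–16:45.
Anders ∩ Hiro: 10:30–13:15, 13:30–14:15.
Anders ∩ Hiro ∩ Tomás: 10:45–13:15, 13:30–14:00.
Common window lengths: 150, 30 min; longest is 150.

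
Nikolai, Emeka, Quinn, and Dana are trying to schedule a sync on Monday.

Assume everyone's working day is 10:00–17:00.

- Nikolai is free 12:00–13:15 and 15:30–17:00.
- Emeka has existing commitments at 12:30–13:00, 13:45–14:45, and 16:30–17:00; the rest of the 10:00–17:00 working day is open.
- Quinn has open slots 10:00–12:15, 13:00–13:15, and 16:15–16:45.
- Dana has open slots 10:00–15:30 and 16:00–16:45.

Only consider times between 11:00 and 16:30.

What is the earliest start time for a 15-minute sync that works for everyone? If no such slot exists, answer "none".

Emeka free within 10:00–17:00: 10:00–12:30, 13:00–13:45, 14:45–16:30.
Nikolai ∩ Emeka: 12:00–12:30, 13:00–13:15, 15:30–16:30.
Nikolai ∩ Emeka ∩ Quinn: 12:00–12:15, 13:00–13:15, 16:15–16:30.
Nikolai ∩ Emeka ∩ Quinn ∩ Dana: 12:00–12:15, 13:00–13:15, 16:15–16:30.
Restricted to 11:00–16:30: 12:00–12:15, 13:00–13:15, 16:15–16:30.
Windows ≥ 15 min: 12:00–12:15, 13:00–13:15, 16:15–16:30.
Earliest such window starts at 12:00.

12:00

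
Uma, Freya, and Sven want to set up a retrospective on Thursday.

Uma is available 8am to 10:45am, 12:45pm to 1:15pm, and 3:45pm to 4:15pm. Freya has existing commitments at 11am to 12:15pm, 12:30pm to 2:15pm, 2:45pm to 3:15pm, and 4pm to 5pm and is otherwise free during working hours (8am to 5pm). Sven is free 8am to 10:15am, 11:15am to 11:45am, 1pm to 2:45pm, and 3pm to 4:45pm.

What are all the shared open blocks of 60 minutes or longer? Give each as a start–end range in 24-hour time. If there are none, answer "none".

08:00–10:15

Freya free within 08:00–17:00: 08:00–11:00, 12:15–12:30, 14:15–14:45, 15:15–16:00.
Uma ∩ Freya: 08:00–10:45, 15:45–16:00.
Uma ∩ Freya ∩ Sven: 08:00–10:15, 15:45–16:00.
Windows ≥ 60 min: 08:00–10:15.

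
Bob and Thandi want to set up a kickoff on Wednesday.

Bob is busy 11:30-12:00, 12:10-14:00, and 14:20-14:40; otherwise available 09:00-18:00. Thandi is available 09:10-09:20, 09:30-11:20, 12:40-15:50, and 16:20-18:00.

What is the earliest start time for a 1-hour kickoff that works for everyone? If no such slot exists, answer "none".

Bob free within 09:00–18:00: 09:00–11:30, 12:00–12:10, 14:00–14:20, 14:40–18:00.
Bob ∩ Thandi: 09:10–09:20, 09:30–11:20, 14:00–14:20, 14:40–15:50, 16:20–18:00.
Windows ≥ 60 min: 09:30–11:20, 14:40–15:50, 16:20–18:00.
Earliest such window starts at 09:30.

09:30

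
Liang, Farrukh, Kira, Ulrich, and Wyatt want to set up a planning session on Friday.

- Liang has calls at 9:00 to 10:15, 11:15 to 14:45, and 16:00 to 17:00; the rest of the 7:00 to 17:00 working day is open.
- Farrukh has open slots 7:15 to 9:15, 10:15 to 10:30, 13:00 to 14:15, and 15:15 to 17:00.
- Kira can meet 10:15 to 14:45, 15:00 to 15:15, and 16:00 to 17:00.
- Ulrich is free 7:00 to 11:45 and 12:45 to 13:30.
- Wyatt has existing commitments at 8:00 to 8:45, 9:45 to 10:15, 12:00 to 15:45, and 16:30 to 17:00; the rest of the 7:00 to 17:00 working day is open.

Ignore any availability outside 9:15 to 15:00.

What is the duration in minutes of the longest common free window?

Liang free within 07:00–17:00: 07:00–09:00, 10:15–11:15, 14:45–16:00.
Wyatt free within 07:00–17:00: 07:00–08:00, 08:45–09:45, 10:15–12:00, 15:45–16:30.
Liang ∩ Farrukh: 07:15–09:00, 10:15–10:30, 15:15–16:00.
Liang ∩ Farrukh ∩ Kira: 10:15–10:30.
Liang ∩ Farrukh ∩ Kira ∩ Ulrich: 10:15–10:30.
Liang ∩ Farrukh ∩ Kira ∩ Ulrich ∩ Wyatt: 10:15–10:30.
Restricted to 09:15–15:00: 10:15–10:30.
Single common window of 15 minutes.

15 minutes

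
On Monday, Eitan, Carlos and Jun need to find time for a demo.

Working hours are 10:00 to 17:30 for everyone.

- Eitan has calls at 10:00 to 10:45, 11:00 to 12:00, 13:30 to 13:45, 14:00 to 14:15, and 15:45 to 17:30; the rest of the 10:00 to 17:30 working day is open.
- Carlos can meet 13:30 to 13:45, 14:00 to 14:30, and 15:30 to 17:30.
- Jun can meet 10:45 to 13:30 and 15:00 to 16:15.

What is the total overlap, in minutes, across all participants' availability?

Eitan free within 10:00–17:30: 10:45–11:00, 12:00–13:30, 13:45–14:00, 14:15–15:45.
Eitan ∩ Carlos: 14:15–14:30, 15:30–15:45.
Eitan ∩ Carlos ∩ Jun: 15:30–15:45.
Total common minutes: 15.

15 minutes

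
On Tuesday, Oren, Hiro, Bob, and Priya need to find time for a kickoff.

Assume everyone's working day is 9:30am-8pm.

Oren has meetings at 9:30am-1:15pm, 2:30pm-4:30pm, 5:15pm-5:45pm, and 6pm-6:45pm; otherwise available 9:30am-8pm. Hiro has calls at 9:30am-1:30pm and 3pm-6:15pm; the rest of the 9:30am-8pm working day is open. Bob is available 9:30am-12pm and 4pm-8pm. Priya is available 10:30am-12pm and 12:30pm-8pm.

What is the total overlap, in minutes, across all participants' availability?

Oren free within 09:30–20:00: 13:15–14:30, 16:30–17:15, 17:45–18:00, 18:45–20:00.
Hiro free within 09:30–20:00: 13:30–15:00, 18:15–20:00.
Oren ∩ Hiro: 13:30–14:30, 18:45–20:00.
Oren ∩ Hiro ∩ Bob: 18:45–20:00.
Oren ∩ Hiro ∩ Bob ∩ Priya: 18:45–20:00.
Total common minutes: 75.

75 minutes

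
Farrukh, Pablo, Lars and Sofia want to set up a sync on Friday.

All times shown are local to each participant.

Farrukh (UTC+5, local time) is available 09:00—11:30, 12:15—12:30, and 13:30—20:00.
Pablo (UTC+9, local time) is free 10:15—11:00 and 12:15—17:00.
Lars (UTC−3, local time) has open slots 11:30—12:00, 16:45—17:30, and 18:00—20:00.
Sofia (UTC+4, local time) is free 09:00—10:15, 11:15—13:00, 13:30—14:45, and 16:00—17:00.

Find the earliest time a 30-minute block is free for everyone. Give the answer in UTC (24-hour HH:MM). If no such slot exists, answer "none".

Farrukh → UTC: 04:00–06:30, 07:15–07:30, 08:30–15:00.
Pablo → UTC: 01:15–02:00, 03:15–08:00.
Lars → UTC: 14:30–15:00, 19:45–20:30, 21:00–23:00.
Sofia → UTC: 05:00–06:15, 07:15–09:00, 09:30–10:45, 12:00–13:00.
Farrukh ∩ Pablo: 04:00–06:30, 07:15–07:30.
Farrukh ∩ Pablo ∩ Lars: (none).
Farrukh ∩ Pablo ∩ Lars ∩ Sofia: (none).
Windows ≥ 30 min: (none).

none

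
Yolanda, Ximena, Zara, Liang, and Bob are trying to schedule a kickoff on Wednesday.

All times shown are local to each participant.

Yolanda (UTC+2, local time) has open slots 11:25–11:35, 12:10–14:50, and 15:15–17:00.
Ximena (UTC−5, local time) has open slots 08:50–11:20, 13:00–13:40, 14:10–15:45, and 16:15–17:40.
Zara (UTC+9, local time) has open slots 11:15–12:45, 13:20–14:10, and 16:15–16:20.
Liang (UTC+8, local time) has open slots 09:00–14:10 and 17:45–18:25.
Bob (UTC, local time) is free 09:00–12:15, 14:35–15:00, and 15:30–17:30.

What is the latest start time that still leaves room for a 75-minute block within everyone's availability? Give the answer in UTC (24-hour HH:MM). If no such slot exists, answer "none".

none

Yolanda → UTC: 09:25–09:35, 10:10–12:50, 13:15–15:00.
Ximena → UTC: 13:50–16:20, 18:00–18:40, 19:10–20:45, 21:15–22:40.
Zara → UTC: 02:15–03:45, 04:20–05:10, 07:15–07:20.
Liang → UTC: 01:00–06:10, 09:45–10:25.
Bob → UTC: 09:00–12:15, 14:35–15:00, 15:30–17:30.
Yolanda ∩ Ximena: 13:50–15:00.
Yolanda ∩ Ximena ∩ Zara: (none).
Yolanda ∩ Ximena ∩ Zara ∩ Liang: (none).
Yolanda ∩ Ximena ∩ Zara ∩ Liang ∩ Bob: (none).
Windows ≥ 75 min: (none).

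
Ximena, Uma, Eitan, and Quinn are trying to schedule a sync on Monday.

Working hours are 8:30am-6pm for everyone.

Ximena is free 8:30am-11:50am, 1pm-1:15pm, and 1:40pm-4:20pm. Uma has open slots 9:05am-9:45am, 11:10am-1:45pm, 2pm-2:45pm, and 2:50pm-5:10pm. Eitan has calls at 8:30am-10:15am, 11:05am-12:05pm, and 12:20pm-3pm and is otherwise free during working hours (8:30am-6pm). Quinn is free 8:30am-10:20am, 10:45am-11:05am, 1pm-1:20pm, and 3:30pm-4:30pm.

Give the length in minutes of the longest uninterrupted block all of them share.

50 minutes

Eitan free within 08:30–18:00: 10:15–11:05, 12:05–12:20, 15:00–18:00.
Ximena ∩ Uma: 09:05–09:45, 11:10–11:50, 13:00–13:15, 13:40–13:45, 14:00–14:45, 14:50–16:20.
Ximena ∩ Uma ∩ Eitan: 15:00–16:20.
Ximena ∩ Uma ∩ Eitan ∩ Quinn: 15:30–16:20.
Single common window of 50 minutes.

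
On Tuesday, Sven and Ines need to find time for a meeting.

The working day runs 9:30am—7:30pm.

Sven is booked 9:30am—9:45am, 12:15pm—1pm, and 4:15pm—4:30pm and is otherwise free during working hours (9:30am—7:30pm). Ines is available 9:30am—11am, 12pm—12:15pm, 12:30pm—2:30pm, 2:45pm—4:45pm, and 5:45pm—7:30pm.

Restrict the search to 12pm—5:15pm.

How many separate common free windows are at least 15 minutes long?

4

Sven free within 09:30–19:30: 09:45–12:15, 13:00–16:15, 16:30–19:30.
Sven ∩ Ines: 09:45–11:00, 12:00–12:15, 13:00–14:30, 14:45–16:15, 16:30–16:45, 17:45–19:30.
Restricted to 12:00–17:15: 12:00–12:15, 13:00–14:30, 14:45–16:15, 16:30–16:45.
Windows ≥ 15 min: 12:00–12:15, 13:00–14:30, 14:45–16:15, 16:30–16:45.
That's 4 windows.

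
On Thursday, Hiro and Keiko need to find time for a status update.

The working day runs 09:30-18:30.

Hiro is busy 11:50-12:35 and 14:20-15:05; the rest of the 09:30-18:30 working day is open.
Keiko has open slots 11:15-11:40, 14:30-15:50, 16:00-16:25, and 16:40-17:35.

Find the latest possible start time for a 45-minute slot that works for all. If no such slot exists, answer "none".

16:50

Hiro free within 09:30–18:30: 09:30–11:50, 12:35–14:20, 15:05–18:30.
Hiro ∩ Keiko: 11:15–11:40, 15:05–15:50, 16:00–16:25, 16:40–17:35.
Windows ≥ 45 min: 15:05–15:50, 16:40–17:35.
Latest start in the last window 16:40–17:35 is 17:35 − 45 min = 16:50.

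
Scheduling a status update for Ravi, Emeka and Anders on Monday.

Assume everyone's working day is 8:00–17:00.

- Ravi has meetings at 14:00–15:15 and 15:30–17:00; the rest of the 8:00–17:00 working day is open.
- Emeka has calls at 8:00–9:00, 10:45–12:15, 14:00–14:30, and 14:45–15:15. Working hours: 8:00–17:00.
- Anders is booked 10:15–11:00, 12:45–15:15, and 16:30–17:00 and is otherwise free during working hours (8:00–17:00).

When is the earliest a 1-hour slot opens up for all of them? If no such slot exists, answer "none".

09:00

Ravi free within 08:00–17:00: 08:00–14:00, 15:15–15:30.
Emeka free within 08:00–17:00: 09:00–10:45, 12:15–14:00, 14:30–14:45, 15:15–17:00.
Anders free within 08:00–17:00: 08:00–10:15, 11:00–12:45, 15:15–16:30.
Ravi ∩ Emeka: 09:00–10:45, 12:15–14:00, 15:15–15:30.
Ravi ∩ Emeka ∩ Anders: 09:00–10:15, 12:15–12:45, 15:15–15:30.
Windows ≥ 60 min: 09:00–10:15.
Earliest such window starts at 09:00.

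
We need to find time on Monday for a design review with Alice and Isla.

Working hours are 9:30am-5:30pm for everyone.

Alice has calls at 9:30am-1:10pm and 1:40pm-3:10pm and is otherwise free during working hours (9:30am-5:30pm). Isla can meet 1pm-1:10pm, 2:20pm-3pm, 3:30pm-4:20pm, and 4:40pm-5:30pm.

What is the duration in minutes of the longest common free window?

50 minutes

Alice free within 09:30–17:30: 13:10–13:40, 15:10–17:30.
Alice ∩ Isla: 15:30–16:20, 16:40–17:30.
Common window lengths: 50, 50 min; longest is 50.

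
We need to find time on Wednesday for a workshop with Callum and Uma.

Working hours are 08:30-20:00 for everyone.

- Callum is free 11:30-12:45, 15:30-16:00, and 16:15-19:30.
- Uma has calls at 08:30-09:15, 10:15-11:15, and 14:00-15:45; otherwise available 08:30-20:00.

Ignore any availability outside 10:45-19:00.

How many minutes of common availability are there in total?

Uma free within 08:30–20:00: 09:15–10:15, 11:15–14:00, 15:45–20:00.
Callum ∩ Uma: 11:30–12:45, 15:45–16:00, 16:15–19:30.
Restricted to 10:45–19:00: 11:30–12:45, 15:45–16:00, 16:15–19:00.
Total common minutes: 75 + 15 + 165 = 255.

255 minutes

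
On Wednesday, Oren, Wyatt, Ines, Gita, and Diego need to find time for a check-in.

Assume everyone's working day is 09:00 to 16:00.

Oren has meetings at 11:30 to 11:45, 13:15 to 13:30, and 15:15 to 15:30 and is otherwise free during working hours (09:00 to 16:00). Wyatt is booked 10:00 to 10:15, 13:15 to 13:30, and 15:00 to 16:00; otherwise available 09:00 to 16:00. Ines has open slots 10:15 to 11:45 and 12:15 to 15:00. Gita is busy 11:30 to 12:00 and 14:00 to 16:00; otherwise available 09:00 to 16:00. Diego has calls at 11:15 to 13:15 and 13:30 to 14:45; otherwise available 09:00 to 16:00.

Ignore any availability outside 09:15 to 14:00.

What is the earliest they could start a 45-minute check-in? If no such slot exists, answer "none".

10:15

Oren free within 09:00–16:00: 09:00–11:30, 11:45–13:15, 13:30–15:15, 15:30–16:00.
Wyatt free within 09:00–16:00: 09:00–10:00, 10:15–13:15, 13:30–15:00.
Gita free within 09:00–16:00: 09:00–11:30, 12:00–14:00.
Diego free within 09:00–16:00: 09:00–11:15, 13:15–13:30, 14:45–16:00.
Oren ∩ Wyatt: 09:00–10:00, 10:15–11:30, 11:45–13:15, 13:30–15:00.
Oren ∩ Wyatt ∩ Ines: 10:15–11:30, 12:15–13:15, 13:30–15:00.
Oren ∩ Wyatt ∩ Ines ∩ Gita: 10:15–11:30, 12:15–13:15, 13:30–14:00.
Oren ∩ Wyatt ∩ Ines ∩ Gita ∩ Diego: 10:15–11:15.
Restricted to 09:15–14:00: 10:15–11:15.
Windows ≥ 45 min: 10:15–11:15.
Earliest such window starts at 10:15.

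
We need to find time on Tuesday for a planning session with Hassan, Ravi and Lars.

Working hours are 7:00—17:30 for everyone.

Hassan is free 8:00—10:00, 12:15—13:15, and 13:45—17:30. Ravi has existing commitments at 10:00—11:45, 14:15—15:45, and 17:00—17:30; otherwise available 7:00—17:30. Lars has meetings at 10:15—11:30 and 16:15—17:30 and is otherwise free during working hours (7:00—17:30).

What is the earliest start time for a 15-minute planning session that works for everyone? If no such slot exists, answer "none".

08:00

Ravi free within 07:00–17:30: 07:00–10:00, 11:45–14:15, 15:45–17:00.
Lars free within 07:00–17:30: 07:00–10:15, 11:30–16:15.
Hassan ∩ Ravi: 08:00–10:00, 12:15–13:15, 13:45–14:15, 15:45–17:00.
Hassan ∩ Ravi ∩ Lars: 08:00–10:00, 12:15–13:15, 13:45–14:15, 15:45–16:15.
Windows ≥ 15 min: 08:00–10:00, 12:15–13:15, 13:45–14:15, 15:45–16:15.
Earliest such window starts at 08:00.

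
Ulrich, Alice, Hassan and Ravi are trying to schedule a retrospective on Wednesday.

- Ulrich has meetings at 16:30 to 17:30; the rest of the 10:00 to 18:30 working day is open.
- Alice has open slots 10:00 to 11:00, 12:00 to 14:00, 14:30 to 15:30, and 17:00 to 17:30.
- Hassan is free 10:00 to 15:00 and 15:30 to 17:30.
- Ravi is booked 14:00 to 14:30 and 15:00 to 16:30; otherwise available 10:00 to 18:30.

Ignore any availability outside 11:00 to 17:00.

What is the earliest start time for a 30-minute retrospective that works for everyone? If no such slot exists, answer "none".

12:00

Ulrich free within 10:00–18:30: 10:00–16:30, 17:30–18:30.
Ravi free within 10:00–18:30: 10:00–14:00, 14:30–15:00, 16:30–18:30.
Ulrich ∩ Alice: 10:00–11:00, 12:00–14:00, 14:30–15:30.
Ulrich ∩ Alice ∩ Hassan: 10:00–11:00, 12:00–14:00, 14:30–15:00.
Ulrich ∩ Alice ∩ Hassan ∩ Ravi: 10:00–11:00, 12:00–14:00, 14:30–15:00.
Restricted to 11:00–17:00: 12:00–14:00, 14:30–15:00.
Windows ≥ 30 min: 12:00–14:00, 14:30–15:00.
Earliest such window starts at 12:00.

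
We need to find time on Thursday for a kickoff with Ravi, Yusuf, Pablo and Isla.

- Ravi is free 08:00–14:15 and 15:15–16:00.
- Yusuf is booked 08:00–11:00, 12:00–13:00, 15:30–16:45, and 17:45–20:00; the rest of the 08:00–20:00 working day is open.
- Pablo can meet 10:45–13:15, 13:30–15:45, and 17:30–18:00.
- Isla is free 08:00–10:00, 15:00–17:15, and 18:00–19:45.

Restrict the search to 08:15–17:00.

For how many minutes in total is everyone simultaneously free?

Yusuf free within 08:00–20:00: 11:00–12:00, 13:00–15:30, 16:45–17:45.
Ravi ∩ Yusuf: 11:00–12:00, 13:00–14:15, 15:15–15:30.
Ravi ∩ Yusuf ∩ Pablo: 11:00–12:00, 13:00–13:15, 13:30–14:15, 15:15–15:30.
Ravi ∩ Yusuf ∩ Pablo ∩ Isla: 15:15–15:30.
Restricted to 08:15–17:00: 15:15–15:30.
Total common minutes: 15.

15 minutes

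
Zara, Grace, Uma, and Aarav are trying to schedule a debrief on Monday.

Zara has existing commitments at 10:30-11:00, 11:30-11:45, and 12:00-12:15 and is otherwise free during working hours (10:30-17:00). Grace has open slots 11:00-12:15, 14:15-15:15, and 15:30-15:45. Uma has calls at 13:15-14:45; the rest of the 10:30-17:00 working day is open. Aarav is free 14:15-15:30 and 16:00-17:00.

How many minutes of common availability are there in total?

Zara free within 10:30–17:00: 11:00–11:30, 11:45–12:00, 12:15–17:00.
Uma free within 10:30–17:00: 10:30–13:15, 14:45–17:00.
Zara ∩ Grace: 11:00–11:30, 11:45–12:00, 14:15–15:15, 15:30–15:45.
Zara ∩ Grace ∩ Uma: 11:00–11:30, 11:45–12:00, 14:45–15:15, 15:30–15:45.
Zara ∩ Grace ∩ Uma ∩ Aarav: 14:45–15:15.
Total common minutes: 30.

30 minutes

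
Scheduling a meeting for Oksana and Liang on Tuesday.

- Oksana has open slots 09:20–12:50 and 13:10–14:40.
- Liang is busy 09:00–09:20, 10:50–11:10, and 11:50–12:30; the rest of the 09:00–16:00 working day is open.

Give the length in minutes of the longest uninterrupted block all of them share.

Liang free within 09:00–16:00: 09:20–10:50, 11:10–11:50, 12:30–16:00.
Oksana ∩ Liang: 09:20–10:50, 11:10–11:50, 12:30–12:50, 13:10–14:40.
Common window lengths: 90, 40, 20, 90 min; longest is 90.

90 minutes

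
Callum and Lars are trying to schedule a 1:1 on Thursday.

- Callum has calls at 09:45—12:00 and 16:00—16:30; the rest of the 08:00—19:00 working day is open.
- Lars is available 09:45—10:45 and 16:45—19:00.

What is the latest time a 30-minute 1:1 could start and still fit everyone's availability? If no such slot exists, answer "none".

18:30

Callum free within 08:00–19:00: 08:00–09:45, 12:00–16:00, 16:30–19:00.
Callum ∩ Lars: 16:45–19:00.
Windows ≥ 30 min: 16:45–19:00.
Latest start in the last window 16:45–19:00 is 19:00 − 30 min = 18:30.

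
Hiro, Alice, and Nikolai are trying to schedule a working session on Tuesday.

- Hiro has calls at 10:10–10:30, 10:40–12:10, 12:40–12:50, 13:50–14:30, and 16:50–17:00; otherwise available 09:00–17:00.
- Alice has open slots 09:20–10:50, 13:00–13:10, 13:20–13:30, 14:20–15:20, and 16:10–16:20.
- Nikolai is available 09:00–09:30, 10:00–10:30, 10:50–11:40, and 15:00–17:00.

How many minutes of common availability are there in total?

50 minutes

Hiro free within 09:00–17:00: 09:00–10:10, 10:30–10:40, 12:10–12:40, 12:50–13:50, 14:30–16:50.
Hiro ∩ Alice: 09:20–10:10, 10:30–10:40, 13:00–13:10, 13:20–13:30, 14:30–15:20, 16:10–16:20.
Hiro ∩ Alice ∩ Nikolai: 09:20–09:30, 10:00–10:10, 15:00–15:20, 16:10–16:20.
Total common minutes: 10 + 10 + 20 + 10 = 50.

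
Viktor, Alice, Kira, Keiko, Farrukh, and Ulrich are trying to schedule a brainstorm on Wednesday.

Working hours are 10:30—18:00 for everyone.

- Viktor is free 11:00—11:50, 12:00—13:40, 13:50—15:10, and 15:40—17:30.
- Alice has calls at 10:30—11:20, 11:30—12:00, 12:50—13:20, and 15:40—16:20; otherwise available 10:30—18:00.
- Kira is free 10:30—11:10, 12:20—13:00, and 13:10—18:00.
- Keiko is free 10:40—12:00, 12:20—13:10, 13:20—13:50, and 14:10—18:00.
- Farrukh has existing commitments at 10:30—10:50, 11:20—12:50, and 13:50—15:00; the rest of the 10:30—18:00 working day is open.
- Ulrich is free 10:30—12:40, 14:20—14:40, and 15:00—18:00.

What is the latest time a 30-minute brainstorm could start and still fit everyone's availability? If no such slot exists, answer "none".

17:00

Alice free within 10:30–18:00: 11:20–11:30, 12:00–12:50, 13:20–15:40, 16:20–18:00.
Farrukh free within 10:30–18:00: 10:50–11:20, 12:50–13:50, 15:00–18:00.
Viktor ∩ Alice: 11:20–11:30, 12:00–12:50, 13:20–13:40, 13:50–15:10, 16:20–17:30.
Viktor ∩ Alice ∩ Kira: 12:20–12:50, 13:20–13:40, 13:50–15:10, 16:20–17:30.
Viktor ∩ Alice ∩ Kira ∩ Keiko: 12:20–12:50, 13:20–13:40, 14:10–15:10, 16:20–17:30.
Viktor ∩ Alice ∩ Kira ∩ Keiko ∩ Farrukh: 13:20–13:40, 15:00–15:10, 16:20–17:30.
Viktor ∩ Alice ∩ Kira ∩ Keiko ∩ Farrukh ∩ Ulrich: 15:00–15:10, 16:20–17:30.
Windows ≥ 30 min: 16:20–17:30.
Latest start in the last window 16:20–17:30 is 17:30 − 30 min = 17:00.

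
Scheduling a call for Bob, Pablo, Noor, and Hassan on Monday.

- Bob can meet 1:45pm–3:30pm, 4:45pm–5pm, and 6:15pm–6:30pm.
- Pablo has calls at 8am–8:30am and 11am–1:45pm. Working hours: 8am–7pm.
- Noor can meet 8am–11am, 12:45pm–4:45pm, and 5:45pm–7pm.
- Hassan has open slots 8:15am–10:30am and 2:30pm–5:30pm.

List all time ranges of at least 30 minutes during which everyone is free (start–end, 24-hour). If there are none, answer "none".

Pablo free within 08:00–19:00: 08:30–11:00, 13:45–19:00.
Bob ∩ Pablo: 13:45–15:30, 16:45–17:00, 18:15–18:30.
Bob ∩ Pablo ∩ Noor: 13:45–15:30, 18:15–18:30.
Bob ∩ Pablo ∩ Noor ∩ Hassan: 14:30–15:30.
Windows ≥ 30 min: 14:30–15:30.

14:30–15:30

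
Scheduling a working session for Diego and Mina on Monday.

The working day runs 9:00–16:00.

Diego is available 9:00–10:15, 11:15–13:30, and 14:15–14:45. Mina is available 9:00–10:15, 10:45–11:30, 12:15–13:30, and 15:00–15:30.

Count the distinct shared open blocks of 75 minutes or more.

Diego ∩ Mina: 09:00–10:15, 11:15–11:30, 12:15–13:30.
Windows ≥ 75 min: 09:00–10:15, 12:15–13:30.
That's 2 windows.

2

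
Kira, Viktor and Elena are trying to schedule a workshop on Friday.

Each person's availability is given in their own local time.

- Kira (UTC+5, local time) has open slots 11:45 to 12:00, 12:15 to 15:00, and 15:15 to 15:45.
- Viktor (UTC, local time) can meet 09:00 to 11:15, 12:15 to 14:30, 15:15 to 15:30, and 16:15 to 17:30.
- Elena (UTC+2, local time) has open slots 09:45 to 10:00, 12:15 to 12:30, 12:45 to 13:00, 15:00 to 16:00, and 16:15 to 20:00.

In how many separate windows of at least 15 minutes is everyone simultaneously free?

Kira → UTC: 06:45–07:00, 07:15–10:00, 10:15–10:45.
Viktor → UTC: 09:00–11:15, 12:15–14:30, 15:15–15:30, 16:15–17:30.
Elena → UTC: 07:45–08:00, 10:15–10:30, 10:45–11:00, 13:00–14:00, 14:15–18:00.
Kira ∩ Viktor: 09:00–10:00, 10:15–10:45.
Kira ∩ Viktor ∩ Elena: 10:15–10:30.
Windows ≥ 15 min: 10:15–10:30.
That's 1 window.

1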